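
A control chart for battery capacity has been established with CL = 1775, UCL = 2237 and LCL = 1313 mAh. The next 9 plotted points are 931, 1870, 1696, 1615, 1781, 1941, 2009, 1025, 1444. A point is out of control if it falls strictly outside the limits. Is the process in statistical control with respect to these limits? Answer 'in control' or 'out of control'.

Compare each point to [1313, 2237]: sample 1 = 931 < LCL; sample 8 = 1025 < LCL.

out of control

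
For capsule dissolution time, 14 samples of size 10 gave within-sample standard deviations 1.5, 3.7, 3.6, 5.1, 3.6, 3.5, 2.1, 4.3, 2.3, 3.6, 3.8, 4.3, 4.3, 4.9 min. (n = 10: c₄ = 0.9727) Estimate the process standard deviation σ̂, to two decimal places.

3.72

s̄ = (1.5 + 3.7 + 3.6 + 5.1 + 3.6 + 3.5 + 2.1 + 4.3 + 2.3 + 3.6 + 3.8 + 4.3 + 4.3 + 4.9) / 14 = 3.6143
σ̂ = s̄ / c₄ = 3.6143 / 0.9727 = 3.7157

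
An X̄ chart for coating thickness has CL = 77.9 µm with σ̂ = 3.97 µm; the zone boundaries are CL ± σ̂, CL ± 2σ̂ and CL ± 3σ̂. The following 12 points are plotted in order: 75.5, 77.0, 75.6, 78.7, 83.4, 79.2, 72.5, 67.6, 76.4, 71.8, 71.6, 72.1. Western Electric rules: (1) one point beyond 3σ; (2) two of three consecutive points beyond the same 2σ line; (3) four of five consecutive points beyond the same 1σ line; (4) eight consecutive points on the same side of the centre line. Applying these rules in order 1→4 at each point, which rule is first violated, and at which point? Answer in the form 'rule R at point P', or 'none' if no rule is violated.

rule 3 at point 11

Zone of each point (C = within 1σ̂, B = 1σ̂–2σ̂, A = 2σ̂–3σ̂, * = beyond 3σ̂; sign = side of CL): 1:-C, 2:-C, 3:-C, 4:+C, 5:+B, 6:+C, 7:-B, 8:-A, 9:-C, 10:-B, 11:-B, 12:-B
Rule 3 (four of five consecutive points beyond the same 1σ limit) is satisfied at point 11.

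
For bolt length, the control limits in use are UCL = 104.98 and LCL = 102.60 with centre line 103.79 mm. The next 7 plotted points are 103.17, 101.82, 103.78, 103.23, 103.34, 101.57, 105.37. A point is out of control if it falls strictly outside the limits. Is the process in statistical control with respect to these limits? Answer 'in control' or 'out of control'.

Compare each point to [102.60, 104.98]: sample 2 = 101.82 < LCL; sample 6 = 101.57 < LCL; sample 7 = 105.37 > UCL.

out of control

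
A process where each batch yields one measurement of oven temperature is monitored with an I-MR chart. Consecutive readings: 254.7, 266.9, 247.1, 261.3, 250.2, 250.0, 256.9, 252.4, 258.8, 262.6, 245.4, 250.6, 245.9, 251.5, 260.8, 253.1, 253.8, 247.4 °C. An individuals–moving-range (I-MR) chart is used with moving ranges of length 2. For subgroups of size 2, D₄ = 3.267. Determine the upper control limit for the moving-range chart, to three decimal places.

26.117

Moving ranges: 12.2, 19.8, 14.2, 11.1, 0.2, 6.9, 4.5, 6.4, 3.8, 17.2, 5.2, 4.7, 5.6, 9.3, 7.7, 0.7, 6.4; M̄R̄ = 135.9000 / 17 = 7.9941
UCL_MR = D₄·M̄R̄ = 3.267 × 7.9941 = 26.1168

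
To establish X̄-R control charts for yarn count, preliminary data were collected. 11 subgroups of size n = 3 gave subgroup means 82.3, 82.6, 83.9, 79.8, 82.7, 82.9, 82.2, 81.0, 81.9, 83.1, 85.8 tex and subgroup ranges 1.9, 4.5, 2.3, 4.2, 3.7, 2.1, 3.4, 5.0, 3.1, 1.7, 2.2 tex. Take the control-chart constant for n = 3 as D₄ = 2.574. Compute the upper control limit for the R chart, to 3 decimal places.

7.979

R̄ = (1.9 + 4.5 + 2.3 + 4.2 + 3.7 + 2.1 + 3.4 + 5.0 + 3.1 + 1.7 + 2.2) / 11 = 34.1000 / 11 = 3.1000
UCL_R = D₄·R̄ = 2.574 × 3.1000 = 7.9794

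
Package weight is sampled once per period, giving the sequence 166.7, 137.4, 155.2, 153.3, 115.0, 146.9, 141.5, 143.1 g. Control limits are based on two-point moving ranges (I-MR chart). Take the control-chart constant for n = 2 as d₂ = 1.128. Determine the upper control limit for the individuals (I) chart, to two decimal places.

192.84

X̄ = (166.7 + 137.4 + 155.2 + 153.3 + 115.0 + 146.9 + 141.5 + 143.1) / 8 = 144.8875
Moving ranges: 29.3, 17.8, 1.9, 38.3, 31.9, 5.4, 1.6; M̄R̄ = 126.2000 / 7 = 18.0286
UCL = X̄ + 3·M̄R̄/d₂ = 144.8875 + 3 × 18.0286 / 1.128 = 192.8358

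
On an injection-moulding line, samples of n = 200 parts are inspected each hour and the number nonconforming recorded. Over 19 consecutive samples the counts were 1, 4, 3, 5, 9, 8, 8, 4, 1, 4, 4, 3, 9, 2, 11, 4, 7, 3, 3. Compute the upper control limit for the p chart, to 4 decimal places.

p̄ = Σdᵢ / (k·n) = 93 / (19 × 200) = 0.02447
UCL = p̄ + 3·√(p̄(1−p̄)/n) = 0.02447 + 3 × √(0.02447×0.97553/200) = 0.02447 + 3 × 0.01093 = 0.05725

0.0573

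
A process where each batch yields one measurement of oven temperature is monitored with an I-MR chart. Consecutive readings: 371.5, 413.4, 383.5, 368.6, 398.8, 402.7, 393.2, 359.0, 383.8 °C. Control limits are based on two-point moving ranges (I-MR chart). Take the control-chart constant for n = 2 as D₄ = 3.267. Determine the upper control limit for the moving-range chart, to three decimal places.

Moving ranges: 41.9, 29.9, 14.9, 30.2, 3.9, 9.5, 34.2, 24.8; M̄R̄ = 189.3000 / 8 = 23.6625
UCL_MR = D₄·M̄R̄ = 3.267 × 23.6625 = 77.3054

77.305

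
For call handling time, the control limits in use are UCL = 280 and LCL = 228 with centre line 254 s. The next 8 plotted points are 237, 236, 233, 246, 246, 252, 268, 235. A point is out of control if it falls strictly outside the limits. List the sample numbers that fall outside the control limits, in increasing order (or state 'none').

All 8 points lie within [228, 280].

none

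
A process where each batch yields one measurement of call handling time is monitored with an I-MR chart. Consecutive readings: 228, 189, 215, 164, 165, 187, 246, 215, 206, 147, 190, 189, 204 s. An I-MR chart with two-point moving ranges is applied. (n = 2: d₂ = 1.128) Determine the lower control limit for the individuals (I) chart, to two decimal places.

116.87

X̄ = (228 + 189 + 215 + 164 + 165 + 187 + 246 + 215 + 206 + 147 + 190 + 189 + 204) / 13 = 195.7692
Moving ranges: 39, 26, 51, 1, 22, 59, 31, 9, 59, 43, 1, 15; M̄R̄ = 356.0000 / 12 = 29.6667
LCL = X̄ − 3·M̄R̄/d₂ = 195.7692 − 3 × 29.6667 / 1.128 = 116.8685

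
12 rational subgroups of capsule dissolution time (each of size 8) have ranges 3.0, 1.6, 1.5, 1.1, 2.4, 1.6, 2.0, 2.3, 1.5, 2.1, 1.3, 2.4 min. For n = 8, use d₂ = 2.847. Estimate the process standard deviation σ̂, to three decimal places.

R̄ = (3.0 + 1.6 + 1.5 + 1.1 + 2.4 + 1.6 + 2.0 + 2.3 + 1.5 + 2.1 + 1.3 + 2.4) / 12 = 1.9000
σ̂ = R̄ / d₂ = 1.9000 / 2.847 = 0.6674

0.667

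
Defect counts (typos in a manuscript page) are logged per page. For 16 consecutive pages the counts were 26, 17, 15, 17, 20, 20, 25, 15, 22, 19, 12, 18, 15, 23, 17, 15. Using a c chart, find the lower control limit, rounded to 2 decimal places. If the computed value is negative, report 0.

5.60

c̄ = (26 + 17 + 15 + 17 + 20 + 20 + 25 + 15 + 22 + 19 + 12 + 18 + 15 + 23 + 17 + 15) / 16 = 296 / 16 = 18.5000
LCL = c̄ − 3√c̄ = 18.5000 − 3 × 4.3012 = 5.5965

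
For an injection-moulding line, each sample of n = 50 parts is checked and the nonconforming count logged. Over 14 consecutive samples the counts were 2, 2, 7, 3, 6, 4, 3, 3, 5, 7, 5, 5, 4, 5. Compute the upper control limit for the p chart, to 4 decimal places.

0.2068

p̄ = Σdᵢ / (k·n) = 61 / (14 × 50) = 0.08714
UCL = p̄ + 3·√(p̄(1−p̄)/n) = 0.08714 + 3 × √(0.08714×0.91286/50) = 0.08714 + 3 × 0.03989 = 0.20680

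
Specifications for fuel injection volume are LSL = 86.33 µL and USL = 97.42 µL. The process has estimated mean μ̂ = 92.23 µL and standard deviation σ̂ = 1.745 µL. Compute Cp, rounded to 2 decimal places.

Cp = (USL − LSL) / (6σ̂) = (97.42 − 86.33) / (6 × 1.745) = 11.0900 / 10.4700 = 1.0592

1.06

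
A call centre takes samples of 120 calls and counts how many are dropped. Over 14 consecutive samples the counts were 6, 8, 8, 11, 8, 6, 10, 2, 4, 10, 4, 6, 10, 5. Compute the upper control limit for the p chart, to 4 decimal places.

p̄ = Σdᵢ / (k·n) = 98 / (14 × 120) = 0.05833
UCL = p̄ + 3·√(p̄(1−p̄)/n) = 0.05833 + 3 × √(0.05833×0.94167/120) = 0.05833 + 3 × 0.02140 = 0.12252

0.1225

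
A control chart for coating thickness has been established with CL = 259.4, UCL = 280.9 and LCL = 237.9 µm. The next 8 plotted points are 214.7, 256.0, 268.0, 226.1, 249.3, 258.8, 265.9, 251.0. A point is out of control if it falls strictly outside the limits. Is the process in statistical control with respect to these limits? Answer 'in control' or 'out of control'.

Compare each point to [237.9, 280.9]: sample 1 = 214.7 < LCL; sample 4 = 226.1 < LCL.

out of control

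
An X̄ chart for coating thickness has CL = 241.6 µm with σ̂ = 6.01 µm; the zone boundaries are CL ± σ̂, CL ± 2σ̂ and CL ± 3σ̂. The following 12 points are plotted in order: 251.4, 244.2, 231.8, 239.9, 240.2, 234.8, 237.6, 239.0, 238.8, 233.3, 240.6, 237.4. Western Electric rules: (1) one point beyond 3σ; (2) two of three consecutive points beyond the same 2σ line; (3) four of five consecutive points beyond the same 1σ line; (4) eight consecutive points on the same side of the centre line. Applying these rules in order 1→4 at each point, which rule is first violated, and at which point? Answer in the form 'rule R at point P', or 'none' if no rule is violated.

Zone of each point (C = within 1σ̂, B = 1σ̂–2σ̂, A = 2σ̂–3σ̂, * = beyond 3σ̂; sign = side of CL): 1:+B, 2:+C, 3:-B, 4:-C, 5:-C, 6:-B, 7:-C, 8:-C, 9:-C, 10:-B, 11:-C, 12:-C
Rule 4 (eight consecutive points on the same side of the centre line) is satisfied at point 10.

rule 4 at point 10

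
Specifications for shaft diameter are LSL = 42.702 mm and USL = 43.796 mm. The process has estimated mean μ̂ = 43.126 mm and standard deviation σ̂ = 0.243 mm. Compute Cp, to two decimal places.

Cp = (USL − LSL) / (6σ̂) = (43.796 − 42.702) / (6 × 0.243) = 1.0940 / 1.4580 = 0.7503

0.75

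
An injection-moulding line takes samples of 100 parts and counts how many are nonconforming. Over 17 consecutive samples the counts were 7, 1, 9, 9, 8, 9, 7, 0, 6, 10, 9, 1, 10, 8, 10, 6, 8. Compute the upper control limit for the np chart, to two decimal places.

p̄ = Σdᵢ / (k·n) = 118 / (17 × 100) = 0.06941
UCL = np̄ + 3·√(np̄(1−p̄)) = 6.9412 + 3 × √(6.9412×0.93059) = 6.9412 + 3 × 2.5415 = 14.5658

14.57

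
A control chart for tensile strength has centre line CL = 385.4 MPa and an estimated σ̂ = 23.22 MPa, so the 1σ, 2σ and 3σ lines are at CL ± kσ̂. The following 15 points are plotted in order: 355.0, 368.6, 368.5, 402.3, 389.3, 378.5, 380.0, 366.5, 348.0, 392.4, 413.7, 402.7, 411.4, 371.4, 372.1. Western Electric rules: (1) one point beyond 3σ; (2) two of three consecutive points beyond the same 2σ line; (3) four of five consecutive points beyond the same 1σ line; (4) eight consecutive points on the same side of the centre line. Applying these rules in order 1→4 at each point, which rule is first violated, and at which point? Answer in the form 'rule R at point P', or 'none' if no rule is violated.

none

Zone of each point (C = within 1σ̂, B = 1σ̂–2σ̂, A = 2σ̂–3σ̂, * = beyond 3σ̂; sign = side of CL): 1:-B, 2:-C, 3:-C, 4:+C, 5:+C, 6:-C, 7:-C, 8:-C, 9:-B, 10:+C, 11:+B, 12:+C, 13:+B, 14:-C, 15:-C
No rule fires across all 15 points.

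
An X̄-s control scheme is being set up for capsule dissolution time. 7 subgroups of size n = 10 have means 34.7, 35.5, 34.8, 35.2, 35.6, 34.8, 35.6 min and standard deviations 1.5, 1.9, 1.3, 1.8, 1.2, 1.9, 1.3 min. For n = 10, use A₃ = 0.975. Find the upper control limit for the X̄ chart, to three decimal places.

X̄̄ = (34.7 + 35.5 + 34.8 + 35.2 + 35.6 + 34.8 + 35.6) / 7 = 35.1714
s̄ = (1.5 + 1.9 + 1.3 + 1.8 + 1.2 + 1.9 + 1.3) / 7 = 1.5571
UCL = X̄̄ + A₃·s̄ = 35.1714 + 0.975 × 1.5571 = 36.6896

36.690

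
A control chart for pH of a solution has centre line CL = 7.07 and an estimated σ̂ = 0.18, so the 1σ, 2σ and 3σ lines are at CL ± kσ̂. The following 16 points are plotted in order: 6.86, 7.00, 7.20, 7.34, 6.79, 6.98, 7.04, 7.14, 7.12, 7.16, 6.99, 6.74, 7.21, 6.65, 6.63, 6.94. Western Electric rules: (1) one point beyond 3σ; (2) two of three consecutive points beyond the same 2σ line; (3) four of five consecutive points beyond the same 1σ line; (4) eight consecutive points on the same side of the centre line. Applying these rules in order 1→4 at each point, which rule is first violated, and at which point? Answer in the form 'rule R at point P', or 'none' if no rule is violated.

Zone of each point (C = within 1σ̂, B = 1σ̂–2σ̂, A = 2σ̂–3σ̂, * = beyond 3σ̂; sign = side of CL): 1:-B, 2:-C, 3:+C, 4:+B, 5:-B, 6:-C, 7:-C, 8:+C, 9:+C, 10:+C, 11:-C, 12:-B, 13:+C, 14:-A, 15:-A, 16:-C
Rule 2 (two of three consecutive points beyond the same 2σ limit) is satisfied at point 15.

rule 2 at point 15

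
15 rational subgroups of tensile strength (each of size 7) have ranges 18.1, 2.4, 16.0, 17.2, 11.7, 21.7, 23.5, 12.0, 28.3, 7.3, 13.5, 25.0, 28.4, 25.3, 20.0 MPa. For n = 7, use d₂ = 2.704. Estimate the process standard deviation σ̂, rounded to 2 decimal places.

R̄ = (18.1 + 2.4 + 16.0 + 17.2 + 11.7 + 21.7 + 23.5 + 12.0 + 28.3 + 7.3 + 13.5 + 25.0 + 28.4 + 25.3 + 20.0) / 15 = 18.0267
σ̂ = R̄ / d₂ = 18.0267 / 2.704 = 6.6667

6.67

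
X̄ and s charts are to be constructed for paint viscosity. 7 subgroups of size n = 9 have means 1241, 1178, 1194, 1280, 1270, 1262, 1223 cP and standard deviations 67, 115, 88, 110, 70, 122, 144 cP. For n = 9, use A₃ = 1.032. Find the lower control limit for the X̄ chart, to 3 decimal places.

X̄̄ = (1241 + 1178 + 1194 + 1280 + 1270 + 1262 + 1223) / 7 = 1235.4286
s̄ = (67 + 115 + 88 + 110 + 70 + 122 + 144) / 7 = 102.2857
LCL = X̄̄ − A₃·s̄ = 1235.4286 − 1.032 × 102.2857 = 1129.8697

1129.870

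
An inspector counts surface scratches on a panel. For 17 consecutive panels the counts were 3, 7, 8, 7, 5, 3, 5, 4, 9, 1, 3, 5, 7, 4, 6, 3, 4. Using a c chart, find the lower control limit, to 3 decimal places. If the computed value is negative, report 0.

c̄ = (3 + 7 + 8 + 7 + 5 + 3 + 5 + 4 + 9 + 1 + 3 + 5 + 7 + 4 + 6 + 3 + 4) / 17 = 84 / 17 = 4.9412
LCL = c̄ − 3√c̄ = 4.9412 − 3 × 2.2229 = -1.7275 → 0 (cannot be negative)

0.000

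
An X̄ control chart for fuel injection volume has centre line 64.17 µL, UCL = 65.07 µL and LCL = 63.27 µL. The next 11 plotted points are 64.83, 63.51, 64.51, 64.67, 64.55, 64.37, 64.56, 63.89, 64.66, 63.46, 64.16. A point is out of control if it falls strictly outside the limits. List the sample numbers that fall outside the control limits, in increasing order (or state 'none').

none

All 11 points lie within [63.27, 65.07].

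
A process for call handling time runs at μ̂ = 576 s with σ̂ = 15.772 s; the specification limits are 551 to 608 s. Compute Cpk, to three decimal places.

0.528

Cpu = (USL − μ̂) / (3σ̂) = (608 − 576) / (3 × 15.772) = 0.6763; Cpl = (μ̂ − LSL) / (3σ̂) = (576 − 551) / (3 × 15.772) = 0.5284; Cpk = min(Cpu, Cpl) = 0.5284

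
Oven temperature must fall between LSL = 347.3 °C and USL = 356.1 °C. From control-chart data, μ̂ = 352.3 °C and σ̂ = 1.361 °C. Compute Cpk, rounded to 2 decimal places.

Cpu = (USL − μ̂) / (3σ̂) = (356.1 − 352.3) / (3 × 1.361) = 0.9307; Cpl = (μ̂ − LSL) / (3σ̂) = (352.3 − 347.3) / (3 × 1.361) = 1.2246; Cpk = min(Cpu, Cpl) = 0.9307

0.93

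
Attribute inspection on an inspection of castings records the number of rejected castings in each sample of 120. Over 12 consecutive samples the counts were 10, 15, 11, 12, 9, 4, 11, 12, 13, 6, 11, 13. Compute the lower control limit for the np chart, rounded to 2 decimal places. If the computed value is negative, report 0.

p̄ = Σdᵢ / (k·n) = 127 / (12 × 120) = 0.08819
LCL = np̄ − 3·√(np̄(1−p̄)) = 10.5833 − 3 × 3.1064 = 1.2640

1.26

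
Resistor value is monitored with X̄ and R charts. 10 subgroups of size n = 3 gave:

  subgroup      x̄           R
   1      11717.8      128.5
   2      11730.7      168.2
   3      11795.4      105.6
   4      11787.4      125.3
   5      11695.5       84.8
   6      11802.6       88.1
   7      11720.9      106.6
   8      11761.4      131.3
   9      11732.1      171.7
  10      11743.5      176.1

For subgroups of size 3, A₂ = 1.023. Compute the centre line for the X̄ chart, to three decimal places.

X̄̄ = (11717.8 + 11730.7 + 11795.4 + 11787.4 + 11695.5 + 11802.6 + 11720.9 + 11761.4 + 11732.1 + 11743.5) / 10 = 117487.3000 / 10 = 11748.7300
CL = X̄̄ = 11748.7300

11748.730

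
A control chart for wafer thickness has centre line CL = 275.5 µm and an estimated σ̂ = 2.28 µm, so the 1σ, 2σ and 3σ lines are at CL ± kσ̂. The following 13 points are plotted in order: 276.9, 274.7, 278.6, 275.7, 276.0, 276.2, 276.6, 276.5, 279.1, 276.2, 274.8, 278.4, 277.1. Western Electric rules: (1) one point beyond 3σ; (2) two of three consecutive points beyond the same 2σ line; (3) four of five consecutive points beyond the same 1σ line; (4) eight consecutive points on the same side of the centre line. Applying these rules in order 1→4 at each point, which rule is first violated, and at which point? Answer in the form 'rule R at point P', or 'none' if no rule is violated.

Zone of each point (C = within 1σ̂, B = 1σ̂–2σ̂, A = 2σ̂–3σ̂, * = beyond 3σ̂; sign = side of CL): 1:+C, 2:-C, 3:+B, 4:+C, 5:+C, 6:+C, 7:+C, 8:+C, 9:+B, 10:+C, 11:-C, 12:+B, 13:+C
Rule 4 (eight consecutive points on the same side of the centre line) is satisfied at point 10.

rule 4 at point 10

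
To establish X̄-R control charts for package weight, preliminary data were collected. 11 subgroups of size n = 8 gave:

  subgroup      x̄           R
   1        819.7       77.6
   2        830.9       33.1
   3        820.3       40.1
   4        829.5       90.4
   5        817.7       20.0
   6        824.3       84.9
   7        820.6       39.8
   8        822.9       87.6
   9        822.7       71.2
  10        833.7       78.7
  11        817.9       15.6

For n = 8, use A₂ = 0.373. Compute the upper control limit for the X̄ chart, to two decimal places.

X̄̄ = (819.7 + 830.9 + 820.3 + 829.5 + 817.7 + 824.3 + 820.6 + 822.9 + 822.7 + 833.7 + 817.9) / 11 = 9060.2000 / 11 = 823.6545
R̄ = (77.6 + 33.1 + 40.1 + 90.4 + 20.0 + 84.9 + 39.8 + 87.6 + 71.2 + 78.7 + 15.6) / 11 = 639.0000 / 11 = 58.0909
UCL = X̄̄ + A₂·R̄ = 823.6545 + 0.373 × 58.0909 = 845.3225

845.32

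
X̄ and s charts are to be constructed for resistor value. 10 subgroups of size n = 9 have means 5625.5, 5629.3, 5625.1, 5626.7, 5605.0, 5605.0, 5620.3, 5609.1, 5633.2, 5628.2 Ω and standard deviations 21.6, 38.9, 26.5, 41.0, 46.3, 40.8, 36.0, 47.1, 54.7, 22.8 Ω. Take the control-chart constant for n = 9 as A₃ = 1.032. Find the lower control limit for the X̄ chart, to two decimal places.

5581.97

X̄̄ = (5625.5 + 5629.3 + 5625.1 + 5626.7 + 5605.0 + 5605.0 + 5620.3 + 5609.1 + 5633.2 + 5628.2) / 10 = 5620.7400
s̄ = (21.6 + 38.9 + 26.5 + 41.0 + 46.3 + 40.8 + 36.0 + 47.1 + 54.7 + 22.8) / 10 = 37.5700
LCL = X̄̄ − A₃·s̄ = 5620.7400 − 1.032 × 37.5700 = 5581.9678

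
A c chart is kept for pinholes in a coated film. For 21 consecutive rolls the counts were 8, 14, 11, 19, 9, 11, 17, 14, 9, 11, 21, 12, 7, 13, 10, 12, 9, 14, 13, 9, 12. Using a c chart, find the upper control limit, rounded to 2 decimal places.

22.60

c̄ = (8 + 14 + 11 + 19 + 9 + 11 + 17 + 14 + 9 + 11 + 21 + 12 + 7 + 13 + 10 + 12 + 9 + 14 + 13 + 9 + 12) / 21 = 255 / 21 = 12.1429
UCL = c̄ + 3√c̄ = 12.1429 + 3 × √12.1429 = 12.1429 + 3 × 3.4847 = 22.5968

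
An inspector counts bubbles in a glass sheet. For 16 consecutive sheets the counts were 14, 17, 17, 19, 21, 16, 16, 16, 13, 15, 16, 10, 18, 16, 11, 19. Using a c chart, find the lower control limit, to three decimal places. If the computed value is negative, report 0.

c̄ = (14 + 17 + 17 + 19 + 21 + 16 + 16 + 16 + 13 + 15 + 16 + 10 + 18 + 16 + 11 + 19) / 16 = 254 / 16 = 15.8750
LCL = c̄ − 3√c̄ = 15.8750 − 3 × 3.9843 = 3.9220

3.922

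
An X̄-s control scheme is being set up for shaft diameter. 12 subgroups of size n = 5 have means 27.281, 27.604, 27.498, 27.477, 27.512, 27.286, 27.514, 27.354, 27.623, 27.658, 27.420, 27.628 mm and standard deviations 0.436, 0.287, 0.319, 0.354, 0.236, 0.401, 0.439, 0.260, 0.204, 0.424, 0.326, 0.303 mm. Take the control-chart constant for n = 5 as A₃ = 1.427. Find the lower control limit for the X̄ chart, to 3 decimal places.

X̄̄ = (27.281 + 27.604 + 27.498 + 27.477 + 27.512 + 27.286 + 27.514 + 27.354 + 27.623 + 27.658 + 27.420 + 27.628) / 12 = 27.4879
s̄ = (0.436 + 0.287 + 0.319 + 0.354 + 0.236 + 0.401 + 0.439 + 0.260 + 0.204 + 0.424 + 0.326 + 0.303) / 12 = 0.3324
LCL = X̄̄ − A₃·s̄ = 27.4879 − 1.427 × 0.3324 = 27.0136

27.014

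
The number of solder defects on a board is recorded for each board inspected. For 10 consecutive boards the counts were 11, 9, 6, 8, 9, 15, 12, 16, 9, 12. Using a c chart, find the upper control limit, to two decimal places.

20.51

c̄ = (11 + 9 + 6 + 8 + 9 + 15 + 12 + 16 + 9 + 12) / 10 = 107 / 10 = 10.7000
UCL = c̄ + 3√c̄ = 10.7000 + 3 × √10.7000 = 10.7000 + 3 × 3.2711 = 20.5133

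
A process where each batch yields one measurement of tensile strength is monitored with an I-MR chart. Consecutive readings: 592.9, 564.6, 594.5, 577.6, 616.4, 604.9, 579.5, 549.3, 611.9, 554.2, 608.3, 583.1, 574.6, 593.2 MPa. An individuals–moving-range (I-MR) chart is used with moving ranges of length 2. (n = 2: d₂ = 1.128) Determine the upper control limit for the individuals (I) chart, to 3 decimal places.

669.480

X̄ = (592.9 + 564.6 + 594.5 + 577.6 + 616.4 + 604.9 + 579.5 + 549.3 + 611.9 + 554.2 + 608.3 + 583.1 + 574.6 + 593.2) / 14 = 586.0714
Moving ranges: 28.3, 29.9, 16.9, 38.8, 11.5, 25.4, 30.2, 62.6, 57.7, 54.1, 25.2, 8.5, 18.6; M̄R̄ = 407.7000 / 13 = 31.3615
UCL = X̄ + 3·M̄R̄/d₂ = 586.0714 + 3 × 31.3615 / 1.128 = 669.4798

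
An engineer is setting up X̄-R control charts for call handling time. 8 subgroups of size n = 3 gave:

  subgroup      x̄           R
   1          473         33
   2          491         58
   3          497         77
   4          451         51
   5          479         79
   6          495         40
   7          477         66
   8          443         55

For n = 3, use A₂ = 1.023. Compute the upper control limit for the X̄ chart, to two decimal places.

534.44

X̄̄ = (473 + 491 + 497 + 451 + 479 + 495 + 477 + 443) / 8 = 3806.0000 / 8 = 475.7500
R̄ = (33 + 58 + 77 + 51 + 79 + 40 + 66 + 55) / 8 = 459.0000 / 8 = 57.3750
UCL = X̄̄ + A₂·R̄ = 475.7500 + 1.023 × 57.3750 = 534.4446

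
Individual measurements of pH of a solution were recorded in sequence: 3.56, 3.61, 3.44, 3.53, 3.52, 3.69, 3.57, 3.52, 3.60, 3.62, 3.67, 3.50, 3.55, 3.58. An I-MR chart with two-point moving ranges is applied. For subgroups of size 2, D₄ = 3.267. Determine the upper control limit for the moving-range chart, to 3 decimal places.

Moving ranges: 0.05, 0.17, 0.09, 0.01, 0.17, 0.12, 0.05, 0.08, 0.02, 0.05, 0.17, 0.05, 0.03; M̄R̄ = 1.0600 / 13 = 0.0815
UCL_MR = D₄·M̄R̄ = 3.267 × 0.0815 = 0.2664

0.266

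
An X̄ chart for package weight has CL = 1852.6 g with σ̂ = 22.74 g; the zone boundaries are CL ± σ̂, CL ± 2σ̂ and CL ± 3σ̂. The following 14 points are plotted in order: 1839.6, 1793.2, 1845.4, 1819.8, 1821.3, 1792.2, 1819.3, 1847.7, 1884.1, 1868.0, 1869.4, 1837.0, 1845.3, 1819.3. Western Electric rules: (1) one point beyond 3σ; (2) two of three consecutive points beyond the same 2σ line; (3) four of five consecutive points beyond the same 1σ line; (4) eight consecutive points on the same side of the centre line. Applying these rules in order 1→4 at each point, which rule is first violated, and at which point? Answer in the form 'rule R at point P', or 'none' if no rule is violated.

rule 3 at point 6

Zone of each point (C = within 1σ̂, B = 1σ̂–2σ̂, A = 2σ̂–3σ̂, * = beyond 3σ̂; sign = side of CL): 1:-C, 2:-A, 3:-C, 4:-B, 5:-B, 6:-A, 7:-B, 8:-C, 9:+B, 10:+C, 11:+C, 12:-C, 13:-C, 14:-B
Rule 3 (four of five consecutive points beyond the same 1σ limit) is satisfied at point 6.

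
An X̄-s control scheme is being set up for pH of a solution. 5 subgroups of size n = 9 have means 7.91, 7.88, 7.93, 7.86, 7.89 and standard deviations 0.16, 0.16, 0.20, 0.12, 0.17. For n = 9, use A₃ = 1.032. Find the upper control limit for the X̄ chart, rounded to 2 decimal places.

8.06

X̄̄ = (7.91 + 7.88 + 7.93 + 7.86 + 7.89) / 5 = 7.8940
s̄ = (0.16 + 0.16 + 0.20 + 0.12 + 0.17) / 5 = 0.1620
UCL = X̄̄ + A₃·s̄ = 7.8940 + 1.032 × 0.1620 = 8.0612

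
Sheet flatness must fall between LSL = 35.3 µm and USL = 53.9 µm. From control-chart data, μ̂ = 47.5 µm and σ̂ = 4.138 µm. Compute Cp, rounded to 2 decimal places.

0.75

Cp = (USL − LSL) / (6σ̂) = (53.9 − 35.3) / (6 × 4.138) = 18.6000 / 24.8280 = 0.7492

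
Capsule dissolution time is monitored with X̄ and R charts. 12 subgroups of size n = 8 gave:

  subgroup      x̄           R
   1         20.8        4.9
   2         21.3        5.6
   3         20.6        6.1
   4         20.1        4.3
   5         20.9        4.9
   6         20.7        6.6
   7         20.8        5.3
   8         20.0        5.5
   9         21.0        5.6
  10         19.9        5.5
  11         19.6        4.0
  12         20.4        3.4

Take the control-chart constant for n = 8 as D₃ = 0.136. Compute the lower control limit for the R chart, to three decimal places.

R̄ = (4.9 + 5.6 + 6.1 + 4.3 + 4.9 + 6.6 + 5.3 + 5.5 + 5.6 + 5.5 + 4.0 + 3.4) / 12 = 61.7000 / 12 = 5.1417
LCL_R = D₃·R̄ = 0.136 × 5.1417 = 0.6993

0.699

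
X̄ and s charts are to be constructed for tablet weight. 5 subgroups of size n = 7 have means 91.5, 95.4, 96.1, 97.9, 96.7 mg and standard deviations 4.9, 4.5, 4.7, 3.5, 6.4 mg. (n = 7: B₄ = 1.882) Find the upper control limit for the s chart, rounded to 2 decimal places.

9.03

s̄ = (4.9 + 4.5 + 4.7 + 3.5 + 6.4) / 5 = 4.8000
UCL_s = B₄·s̄ = 1.882 × 4.8000 = 9.0336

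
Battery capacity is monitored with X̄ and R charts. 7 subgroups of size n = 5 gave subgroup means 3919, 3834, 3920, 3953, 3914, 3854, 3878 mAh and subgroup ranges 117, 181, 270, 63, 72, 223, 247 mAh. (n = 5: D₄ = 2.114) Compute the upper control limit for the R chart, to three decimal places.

354.246

R̄ = (117 + 181 + 270 + 63 + 72 + 223 + 247) / 7 = 1173.0000 / 7 = 167.5714
UCL_R = D₄·R̄ = 2.114 × 167.5714 = 354.2460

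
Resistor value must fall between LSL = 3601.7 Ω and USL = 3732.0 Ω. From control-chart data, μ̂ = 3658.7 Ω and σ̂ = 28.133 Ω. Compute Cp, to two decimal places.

0.77

Cp = (USL − LSL) / (6σ̂) = (3732.0 − 3601.7) / (6 × 28.133) = 130.3000 / 168.7980 = 0.7719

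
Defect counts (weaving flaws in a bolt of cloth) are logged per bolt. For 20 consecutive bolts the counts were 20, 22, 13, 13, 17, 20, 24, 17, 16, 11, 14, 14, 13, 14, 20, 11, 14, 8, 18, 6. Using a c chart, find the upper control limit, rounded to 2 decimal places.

26.97

c̄ = (20 + 22 + 13 + 13 + 17 + 20 + 24 + 17 + 16 + 11 + 14 + 14 + 13 + 14 + 20 + 11 + 14 + 8 + 18 + 6) / 20 = 305 / 20 = 15.2500
UCL = c̄ + 3√c̄ = 15.2500 + 3 × √15.2500 = 15.2500 + 3 × 3.9051 = 26.9654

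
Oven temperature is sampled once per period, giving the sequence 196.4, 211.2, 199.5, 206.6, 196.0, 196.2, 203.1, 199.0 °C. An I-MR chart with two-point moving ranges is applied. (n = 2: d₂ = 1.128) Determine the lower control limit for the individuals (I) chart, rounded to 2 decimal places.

179.95

X̄ = (196.4 + 211.2 + 199.5 + 206.6 + 196.0 + 196.2 + 203.1 + 199.0) / 8 = 201.0000
Moving ranges: 14.8, 11.7, 7.1, 10.6, 0.2, 6.9, 4.1; M̄R̄ = 55.4000 / 7 = 7.9143
LCL = X̄ − 3·M̄R̄/d₂ = 201.0000 − 3 × 7.9143 / 1.128 = 179.9514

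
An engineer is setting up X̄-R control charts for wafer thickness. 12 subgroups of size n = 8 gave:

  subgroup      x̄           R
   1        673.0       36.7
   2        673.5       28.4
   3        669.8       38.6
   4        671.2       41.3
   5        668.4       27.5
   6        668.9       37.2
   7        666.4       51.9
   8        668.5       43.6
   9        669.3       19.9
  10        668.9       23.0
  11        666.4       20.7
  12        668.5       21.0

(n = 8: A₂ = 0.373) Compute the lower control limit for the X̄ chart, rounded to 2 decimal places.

X̄̄ = (673.0 + 673.5 + 669.8 + 671.2 + 668.4 + 668.9 + 666.4 + 668.5 + 669.3 + 668.9 + 666.4 + 668.5) / 12 = 8032.8000 / 12 = 669.4000
R̄ = (36.7 + 28.4 + 38.6 + 41.3 + 27.5 + 37.2 + 51.9 + 43.6 + 19.9 + 23.0 + 20.7 + 21.0) / 12 = 389.8000 / 12 = 32.4833
LCL = X̄̄ − A₂·R̄ = 669.4000 − 0.373 × 32.4833 = 657.2837

657.28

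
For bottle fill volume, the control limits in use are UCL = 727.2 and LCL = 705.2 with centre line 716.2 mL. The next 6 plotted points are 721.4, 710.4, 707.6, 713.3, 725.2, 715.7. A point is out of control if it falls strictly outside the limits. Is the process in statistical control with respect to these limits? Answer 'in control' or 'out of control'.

in control

All 6 points lie within [705.2, 727.2].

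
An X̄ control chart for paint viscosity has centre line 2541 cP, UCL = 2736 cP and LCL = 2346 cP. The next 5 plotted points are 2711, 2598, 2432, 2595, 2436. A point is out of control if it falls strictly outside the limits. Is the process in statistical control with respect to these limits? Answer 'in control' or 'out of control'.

in control

All 5 points lie within [2346, 2736].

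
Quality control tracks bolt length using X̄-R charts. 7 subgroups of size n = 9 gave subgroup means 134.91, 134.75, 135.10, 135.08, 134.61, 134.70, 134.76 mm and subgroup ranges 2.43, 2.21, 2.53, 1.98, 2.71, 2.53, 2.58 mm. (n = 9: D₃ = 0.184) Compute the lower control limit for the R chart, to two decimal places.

R̄ = (2.43 + 2.21 + 2.53 + 1.98 + 2.71 + 2.53 + 2.58) / 7 = 16.9700 / 7 = 2.4243
LCL_R = D₃·R̄ = 0.184 × 2.4243 = 0.4461

0.45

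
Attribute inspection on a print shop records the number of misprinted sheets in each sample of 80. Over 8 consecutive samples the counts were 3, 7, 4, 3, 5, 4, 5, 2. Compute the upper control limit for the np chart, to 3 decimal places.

10.059

p̄ = Σdᵢ / (k·n) = 33 / (8 × 80) = 0.05156
UCL = np̄ + 3·√(np̄(1−p̄)) = 4.1250 + 3 × √(4.1250×0.94844) = 4.1250 + 3 × 1.9780 = 10.0589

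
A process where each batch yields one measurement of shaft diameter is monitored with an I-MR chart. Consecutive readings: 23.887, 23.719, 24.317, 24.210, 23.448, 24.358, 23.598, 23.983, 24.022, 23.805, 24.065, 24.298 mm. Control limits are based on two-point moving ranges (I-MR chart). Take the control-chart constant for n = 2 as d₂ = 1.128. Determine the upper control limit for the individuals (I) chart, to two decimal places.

X̄ = (23.887 + 23.719 + 24.317 + 24.210 + 23.448 + 24.358 + 23.598 + 23.983 + 24.022 + 23.805 + 24.065 + 24.298) / 12 = 23.9758
Moving ranges: 0.168, 0.598, 0.107, 0.762, 0.910, 0.760, 0.385, 0.039, 0.217, 0.260, 0.233; M̄R̄ = 4.4390 / 11 = 0.4035
UCL = X̄ + 3·M̄R̄/d₂ = 23.9758 + 3 × 0.4035 / 1.128 = 25.0491

25.05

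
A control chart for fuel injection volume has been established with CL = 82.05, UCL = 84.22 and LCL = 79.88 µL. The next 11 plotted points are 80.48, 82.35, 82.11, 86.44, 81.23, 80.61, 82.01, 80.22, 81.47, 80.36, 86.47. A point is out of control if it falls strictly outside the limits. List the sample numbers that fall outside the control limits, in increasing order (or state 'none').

Compare each point to [79.88, 84.22]: sample 4 = 86.44 > UCL; sample 11 = 86.47 > UCL.

4, 11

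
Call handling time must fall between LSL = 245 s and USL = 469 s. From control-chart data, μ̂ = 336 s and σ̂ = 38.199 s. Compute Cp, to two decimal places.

0.98

Cp = (USL − LSL) / (6σ̂) = (469 − 245) / (6 × 38.199) = 224.0000 / 229.1940 = 0.9773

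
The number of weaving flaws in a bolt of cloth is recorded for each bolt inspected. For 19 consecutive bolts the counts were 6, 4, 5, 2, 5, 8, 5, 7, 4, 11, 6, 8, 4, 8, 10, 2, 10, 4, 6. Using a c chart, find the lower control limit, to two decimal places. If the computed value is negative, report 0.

0.00

c̄ = (6 + 4 + 5 + 2 + 5 + 8 + 5 + 7 + 4 + 11 + 6 + 8 + 4 + 8 + 10 + 2 + 10 + 4 + 6) / 19 = 115 / 19 = 6.0526
LCL = c̄ − 3√c̄ = 6.0526 − 3 × 2.4602 = -1.3280 → 0 (cannot be negative)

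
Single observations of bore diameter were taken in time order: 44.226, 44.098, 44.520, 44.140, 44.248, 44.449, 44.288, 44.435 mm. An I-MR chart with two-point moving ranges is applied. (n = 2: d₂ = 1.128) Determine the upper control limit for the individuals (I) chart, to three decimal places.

44.888

X̄ = (44.226 + 44.098 + 44.520 + 44.140 + 44.248 + 44.449 + 44.288 + 44.435) / 8 = 44.3005
Moving ranges: 0.128, 0.422, 0.380, 0.108, 0.201, 0.161, 0.147; M̄R̄ = 1.5470 / 7 = 0.2210
UCL = X̄ + 3·M̄R̄/d₂ = 44.3005 + 3 × 0.2210 / 1.128 = 44.8883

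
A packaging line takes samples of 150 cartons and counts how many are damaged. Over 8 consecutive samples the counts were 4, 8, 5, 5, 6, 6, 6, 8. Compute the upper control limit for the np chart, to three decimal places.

p̄ = Σdᵢ / (k·n) = 48 / (8 × 150) = 0.04000
UCL = np̄ + 3·√(np̄(1−p̄)) = 6.0000 + 3 × √(6.0000×0.96000) = 6.0000 + 3 × 2.4000 = 13.2000

13.200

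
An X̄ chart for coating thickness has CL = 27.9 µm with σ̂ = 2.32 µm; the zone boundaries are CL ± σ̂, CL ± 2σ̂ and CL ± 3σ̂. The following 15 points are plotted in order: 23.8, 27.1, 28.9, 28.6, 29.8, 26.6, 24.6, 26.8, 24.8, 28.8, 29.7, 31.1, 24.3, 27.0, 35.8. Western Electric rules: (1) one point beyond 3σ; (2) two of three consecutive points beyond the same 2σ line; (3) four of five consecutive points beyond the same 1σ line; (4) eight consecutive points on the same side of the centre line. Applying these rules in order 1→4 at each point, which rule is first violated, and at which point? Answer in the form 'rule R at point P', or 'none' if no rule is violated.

rule 1 at point 15

Zone of each point (C = within 1σ̂, B = 1σ̂–2σ̂, A = 2σ̂–3σ̂, * = beyond 3σ̂; sign = side of CL): 1:-B, 2:-C, 3:+C, 4:+C, 5:+C, 6:-C, 7:-B, 8:-C, 9:-B, 10:+C, 11:+C, 12:+B, 13:-B, 14:-C, 15:+*
Rule 1 (one point beyond the 3σ limits) is satisfied at point 15.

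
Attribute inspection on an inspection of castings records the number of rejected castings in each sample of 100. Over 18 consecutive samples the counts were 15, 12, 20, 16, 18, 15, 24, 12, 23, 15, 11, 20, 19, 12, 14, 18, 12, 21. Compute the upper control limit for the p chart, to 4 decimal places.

p̄ = Σdᵢ / (k·n) = 297 / (18 × 100) = 0.16500
UCL = p̄ + 3·√(p̄(1−p̄)/n) = 0.16500 + 3 × √(0.16500×0.83500/100) = 0.16500 + 3 × 0.03712 = 0.27635

0.2764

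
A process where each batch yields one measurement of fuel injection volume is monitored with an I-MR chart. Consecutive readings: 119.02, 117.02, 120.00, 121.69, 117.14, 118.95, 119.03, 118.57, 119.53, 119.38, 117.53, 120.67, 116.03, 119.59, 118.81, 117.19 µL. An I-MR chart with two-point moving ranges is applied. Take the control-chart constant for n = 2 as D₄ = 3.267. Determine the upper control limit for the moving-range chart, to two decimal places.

Moving ranges: 2.00, 2.98, 1.69, 4.55, 1.81, 0.08, 0.46, 0.96, 0.15, 1.85, 3.14, 4.64, 3.56, 0.78, 1.62; M̄R̄ = 30.2700 / 15 = 2.0180
UCL_MR = D₄·M̄R̄ = 3.267 × 2.0180 = 6.5928

6.59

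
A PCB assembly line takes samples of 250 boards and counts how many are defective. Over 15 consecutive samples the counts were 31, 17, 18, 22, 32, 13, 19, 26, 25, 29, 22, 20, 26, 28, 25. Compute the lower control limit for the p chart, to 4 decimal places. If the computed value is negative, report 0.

p̄ = Σdᵢ / (k·n) = 353 / (15 × 250) = 0.09413
LCL = p̄ − 3·√(p̄(1−p̄)/n) = 0.09413 − 3 × 0.01847 = 0.03873

0.0387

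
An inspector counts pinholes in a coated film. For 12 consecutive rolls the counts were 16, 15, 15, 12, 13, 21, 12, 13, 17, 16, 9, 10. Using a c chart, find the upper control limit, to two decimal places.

c̄ = (16 + 15 + 15 + 12 + 13 + 21 + 12 + 13 + 17 + 16 + 9 + 10) / 12 = 169 / 12 = 14.0833
UCL = c̄ + 3√c̄ = 14.0833 + 3 × √14.0833 = 14.0833 + 3 × 3.7528 = 25.3417

25.34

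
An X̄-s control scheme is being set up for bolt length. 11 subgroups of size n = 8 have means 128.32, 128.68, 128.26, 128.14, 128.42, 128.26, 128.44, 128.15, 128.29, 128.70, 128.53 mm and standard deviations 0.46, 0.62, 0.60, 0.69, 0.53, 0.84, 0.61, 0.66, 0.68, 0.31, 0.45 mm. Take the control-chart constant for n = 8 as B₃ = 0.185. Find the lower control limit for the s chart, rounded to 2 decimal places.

0.11

s̄ = (0.46 + 0.62 + 0.60 + 0.69 + 0.53 + 0.84 + 0.61 + 0.66 + 0.68 + 0.31 + 0.45) / 11 = 0.5864
LCL_s = B₃·s̄ = 0.185 × 0.5864 = 0.1085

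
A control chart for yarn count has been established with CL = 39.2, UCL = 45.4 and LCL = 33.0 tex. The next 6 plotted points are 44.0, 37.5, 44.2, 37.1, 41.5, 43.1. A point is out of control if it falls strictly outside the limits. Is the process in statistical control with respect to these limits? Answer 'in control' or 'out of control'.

in control

All 6 points lie within [33.0, 45.4].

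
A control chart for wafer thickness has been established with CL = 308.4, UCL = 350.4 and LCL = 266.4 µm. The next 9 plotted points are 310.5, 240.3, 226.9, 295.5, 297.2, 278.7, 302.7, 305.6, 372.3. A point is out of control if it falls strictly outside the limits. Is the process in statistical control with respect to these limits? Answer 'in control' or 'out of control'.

Compare each point to [266.4, 350.4]: sample 2 = 240.3 < LCL; sample 3 = 226.9 < LCL; sample 9 = 372.3 > UCL.

out of control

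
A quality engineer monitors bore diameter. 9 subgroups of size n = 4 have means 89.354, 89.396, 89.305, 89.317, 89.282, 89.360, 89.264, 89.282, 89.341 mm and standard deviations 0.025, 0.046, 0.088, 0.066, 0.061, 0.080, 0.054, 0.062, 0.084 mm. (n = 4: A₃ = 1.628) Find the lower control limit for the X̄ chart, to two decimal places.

X̄̄ = (89.354 + 89.396 + 89.305 + 89.317 + 89.282 + 89.360 + 89.264 + 89.282 + 89.341) / 9 = 89.3223
s̄ = (0.025 + 0.046 + 0.088 + 0.066 + 0.061 + 0.080 + 0.054 + 0.062 + 0.084) / 9 = 0.0629
LCL = X̄̄ − A₃·s̄ = 89.3223 − 1.628 × 0.0629 = 89.2200

89.22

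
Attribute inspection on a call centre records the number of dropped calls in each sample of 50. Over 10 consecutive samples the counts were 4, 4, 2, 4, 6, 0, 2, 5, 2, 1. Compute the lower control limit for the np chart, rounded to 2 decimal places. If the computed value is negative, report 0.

0.00

p̄ = Σdᵢ / (k·n) = 30 / (10 × 50) = 0.06000
LCL = np̄ − 3·√(np̄(1−p̄)) = 3.0000 − 3 × 1.6793 = -2.0379 → 0 (negative, so LCL = 0)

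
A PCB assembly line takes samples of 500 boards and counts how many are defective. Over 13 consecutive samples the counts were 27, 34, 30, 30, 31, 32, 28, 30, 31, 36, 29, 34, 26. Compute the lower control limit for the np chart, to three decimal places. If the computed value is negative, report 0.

14.532

p̄ = Σdᵢ / (k·n) = 398 / (13 × 500) = 0.06123
LCL = np̄ − 3·√(np̄(1−p̄)) = 30.6154 − 3 × 5.3610 = 14.5323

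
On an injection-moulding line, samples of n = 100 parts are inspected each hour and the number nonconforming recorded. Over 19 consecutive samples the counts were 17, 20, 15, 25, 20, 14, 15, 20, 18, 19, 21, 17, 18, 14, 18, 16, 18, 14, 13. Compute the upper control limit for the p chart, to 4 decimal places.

p̄ = Σdᵢ / (k·n) = 332 / (19 × 100) = 0.17474
UCL = p̄ + 3·√(p̄(1−p̄)/n) = 0.17474 + 3 × √(0.17474×0.82526/100) = 0.17474 + 3 × 0.03797 = 0.28866

0.2887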